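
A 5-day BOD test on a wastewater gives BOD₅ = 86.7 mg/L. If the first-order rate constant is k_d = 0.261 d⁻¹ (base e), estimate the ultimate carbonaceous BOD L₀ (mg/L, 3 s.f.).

L₀ ≈ 119 mg/L

BOD₅ = L₀(1 − e^(−5k_d)) ⇒ L₀ = BOD₅ / (1 − e^(−5×0.261))
= 86.7 / (1 − 0.2712) = 86.7 / 0.7288 = 119.0 mg/L.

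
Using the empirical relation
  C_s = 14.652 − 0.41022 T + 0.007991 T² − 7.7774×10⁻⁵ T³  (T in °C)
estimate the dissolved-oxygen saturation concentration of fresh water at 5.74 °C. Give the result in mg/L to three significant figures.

C_s ≈ 12.5 mg/L

C_s = 14.652 − 0.41022×5.74 + 0.007991×5.74² − 7.7774×10⁻⁵×5.74³ = 12.55 mg/L.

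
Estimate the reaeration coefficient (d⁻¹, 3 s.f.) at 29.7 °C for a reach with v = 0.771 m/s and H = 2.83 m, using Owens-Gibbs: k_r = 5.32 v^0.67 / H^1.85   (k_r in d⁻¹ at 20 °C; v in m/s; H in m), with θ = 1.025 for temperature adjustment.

k_r(20) = 5.32 × 0.771^0.67 / 2.83^1.85 = 5.32 × 0.8401 / 6.852 = 0.6523 d⁻¹.
k_r(29.7) = 0.6523 × 1.025^(29.7−20) = 0.6523 × 1.271 = 0.8288 d⁻¹.

k_r ≈ 0.829 d⁻¹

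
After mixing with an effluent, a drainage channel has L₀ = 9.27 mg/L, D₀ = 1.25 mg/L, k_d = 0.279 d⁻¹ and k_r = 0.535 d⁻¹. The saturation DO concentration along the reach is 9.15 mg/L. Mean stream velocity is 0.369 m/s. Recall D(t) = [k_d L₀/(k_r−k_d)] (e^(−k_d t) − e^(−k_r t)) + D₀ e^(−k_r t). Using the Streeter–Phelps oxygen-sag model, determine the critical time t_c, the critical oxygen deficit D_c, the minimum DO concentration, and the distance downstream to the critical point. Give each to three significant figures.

t_c ≈ 2.03 d; D_c ≈ 2.75 mg/L; min DO ≈ 6.40 mg/L; x_c ≈ 64.6 km

At the critical point dD/dt = 0, so k_d L₀ e^(−k_d t) = k_r D. Substituting D(t) from the Streeter–Phelps equation and solving for t gives
t_c = ln[(k_r/k_d)(1 − D₀(k_r−k_d)/(k_d L₀))] / (k_r−k_d).
Here k_r−k_d = 0.2560 d⁻¹ and 1 − D₀(k_r−k_d)/(k_d L₀) = 1 − 1.25×0.2560/(0.279×9.27) = 0.8763, so
t_c = ln(1.918 × 0.8763) / 0.2560 = 0.5190 / 0.2560 = 2.027 d.
L(t_c) = L₀ e^(−k_d t_c) = 9.27 × 0.5680 = 5.266 mg/L, and at the critical point k_r D_c = k_d L, so D_c = (0.279/0.535) × 5.266 = 2.746 mg/L.
Minimum DO = C_s − D_c = 9.15 − 2.746 = 6.404 mg/L.
x_c = v t_c = 0.369 m/s × 2.027 d × 86400 s/d = 64630 m ≈ 64.6 km.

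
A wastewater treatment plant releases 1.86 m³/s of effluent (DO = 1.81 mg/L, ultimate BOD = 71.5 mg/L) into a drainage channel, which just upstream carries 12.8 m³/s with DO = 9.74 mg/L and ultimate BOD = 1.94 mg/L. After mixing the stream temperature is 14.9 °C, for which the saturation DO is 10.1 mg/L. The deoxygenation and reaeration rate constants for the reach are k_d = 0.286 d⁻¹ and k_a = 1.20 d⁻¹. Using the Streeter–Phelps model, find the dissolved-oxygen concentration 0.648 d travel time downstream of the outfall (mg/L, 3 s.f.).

DO ≈ 8.22 mg/L

Mixed DO = (12.8×9.74 + 1.86×1.81)/(12.8+1.86) = 128.0/14.66 = 8.734 mg/L.
Mixed L₀ = (12.8×1.94 + 1.86×71.5)/(14.66) = 157.8/14.66 = 10.77 mg/L.
Initial deficit D₀ = C_s − DO₀ = 10.1 − 8.734 = 1.366 mg/L.
D(0.648) = [0.286×10.77/(1.20−0.286)](e^(−0.286×0.648) − e^(−1.20×0.648)) + 1.366 e^(−1.20×0.648)
= 3.369 × (0.8308 − 0.4595) + 1.366 × 0.4595 = 1.879 mg/L.
DO = 10.1 − 1.879 = 8.221 mg/L.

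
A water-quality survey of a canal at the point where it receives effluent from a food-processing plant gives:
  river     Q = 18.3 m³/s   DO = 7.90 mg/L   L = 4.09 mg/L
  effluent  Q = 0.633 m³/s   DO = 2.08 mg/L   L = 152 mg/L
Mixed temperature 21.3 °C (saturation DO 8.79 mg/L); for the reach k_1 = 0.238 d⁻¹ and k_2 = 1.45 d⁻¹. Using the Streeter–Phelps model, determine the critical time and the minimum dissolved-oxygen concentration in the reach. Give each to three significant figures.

Mixed DO = (18.3×7.90 + 0.633×2.08)/(18.3+0.633) = 145.9/18.93 = 7.705 mg/L.
Mixed L₀ = (18.3×4.09 + 0.633×152)/(18.93) = 171.1/18.93 = 9.035 mg/L.
Initial deficit D₀ = C_s − DO₀ = 8.79 − 7.705 = 1.085 mg/L.
t_c = (1/1.212) ln[(1.45/0.238)(1 − 1.085×1.212/(0.238×9.035))] = 0.8251 × ln(2.368) = 0.7113 d.
D_c = (0.238/1.45) × 9.035 × e^(−0.238×0.7113) = 0.1641 × 9.035 × 0.8443 = 1.252 mg/L.
Minimum DO = 8.79 − 1.252 = 7.538 mg/L.

t_c ≈ 0.711 d; minimum DO ≈ 7.54 mg/L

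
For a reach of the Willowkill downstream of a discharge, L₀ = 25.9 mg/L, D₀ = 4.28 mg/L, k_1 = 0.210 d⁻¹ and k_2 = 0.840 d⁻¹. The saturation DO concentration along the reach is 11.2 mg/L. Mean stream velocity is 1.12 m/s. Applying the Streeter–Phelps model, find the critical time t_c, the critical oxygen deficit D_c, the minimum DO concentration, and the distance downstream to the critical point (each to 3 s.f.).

t_c ≈ 1.11 d; D_c ≈ 5.12 mg/L; min DO ≈ 6.08 mg/L; x_c ≈ 108 km

t_c = [1/(k_2−k_1)] ln[(k_2/k_1)(1 − D₀(k_2−k_1)/(k_1 L₀))]
= [1/(0.840−0.210)] ln[(0.840/0.210)(1 − 4.28×0.6300/(0.210×25.9))]
= (1/0.6300) ln[4.000 × 0.5042] = 1.587 × ln(2.017) = 1.587 × 0.7016 = 1.114 d.
D_c = (k_1/k_2) L₀ e^(−k_1 t_c) = (0.210/0.840) × 25.9 × e^(−0.210×1.114) = 0.2500 × 25.9 × 0.7915 = 5.125 mg/L.
Minimum DO = C_s − D_c = 11.2 − 5.125 = 6.075 mg/L.
x_c = v t_c = 1.12 m/s × 1.114 d × 86400 s/d = 107800 m ≈ 108 km.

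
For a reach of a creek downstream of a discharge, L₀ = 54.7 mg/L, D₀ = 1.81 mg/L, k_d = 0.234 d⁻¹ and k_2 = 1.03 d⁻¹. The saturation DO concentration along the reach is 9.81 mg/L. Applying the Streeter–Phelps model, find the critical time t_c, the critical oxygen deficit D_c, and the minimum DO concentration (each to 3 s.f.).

t_c ≈ 1.71 d; D_c ≈ 8.33 mg/L; min DO ≈ 1.48 mg/L

With k_2/k_d = 4.402 and 1 − D₀(k_2−k_d)/(k_d L₀) = 0.8874,
t_c = ln(4.402 × 0.8874) / (1.03 − 0.234) = ln(3.906) / 0.7960 = 1.363/0.7960 = 1.712 d.
D_c = (k_d/k_2) L₀ e^(−k_d t_c) = (0.234/1.03) × 54.7 × e^(−0.234×1.712) = 0.2272 × 54.7 × 0.6699 = 8.325 mg/L.
Minimum DO = C_s − D_c = 9.81 − 8.325 = 1.485 mg/L.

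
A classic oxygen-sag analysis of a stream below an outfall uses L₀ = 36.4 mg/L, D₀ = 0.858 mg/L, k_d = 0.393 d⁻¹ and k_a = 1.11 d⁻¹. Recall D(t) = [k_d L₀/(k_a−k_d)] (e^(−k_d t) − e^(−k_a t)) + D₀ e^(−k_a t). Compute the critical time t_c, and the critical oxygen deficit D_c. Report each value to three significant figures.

t_c ≈ 1.39 d; D_c ≈ 7.47 mg/L

At the critical point dD/dt = 0, so k_d L₀ e^(−k_d t) = k_a D. Substituting D(t) from the Streeter–Phelps equation and solving for t gives
t_c = ln[(k_a/k_d)(1 − D₀(k_a−k_d)/(k_d L₀))] / (k_a−k_d).
Here k_a−k_d = 0.7170 d⁻¹ and 1 − D₀(k_a−k_d)/(k_d L₀) = 1 − 0.858×0.7170/(0.393×36.4) = 0.9570, so
t_c = ln(2.824 × 0.9570) / 0.7170 = 0.9943 / 0.7170 = 1.387 d.
D_c = (k_d/k_a) L₀ e^(−k_d t_c) = (0.393/1.11) × 36.4 × e^(−0.393×1.387) = 0.3541 × 36.4 × 0.5798 = 7.473 mg/L.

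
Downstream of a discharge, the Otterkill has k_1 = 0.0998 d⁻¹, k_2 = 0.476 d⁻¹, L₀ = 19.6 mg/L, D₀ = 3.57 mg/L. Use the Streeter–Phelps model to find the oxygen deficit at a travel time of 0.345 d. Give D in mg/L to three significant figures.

D ≈ 3.64 mg/L

k_1 L₀/(k_2−k_1) = 0.0998×19.6/(0.476−0.0998) = 1.956/0.3762 = 5.200 mg/L.
e^(−k_1 t) = e^(−0.0998×0.3450) = 0.9662; e^(−k_2 t) = e^(−0.476×0.3450) = 0.8486.
D = 5.200 × (0.9662 − 0.8486) + 3.57 × 0.8486 = 0.6115 + 3.029 = 3.641 mg/L.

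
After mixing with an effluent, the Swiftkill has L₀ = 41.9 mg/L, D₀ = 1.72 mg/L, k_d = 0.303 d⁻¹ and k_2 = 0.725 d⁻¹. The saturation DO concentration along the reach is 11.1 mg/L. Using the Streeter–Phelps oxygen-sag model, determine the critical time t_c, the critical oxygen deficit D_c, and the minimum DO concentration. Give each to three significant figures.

t_c = [1/(k_2−k_d)] ln[(k_2/k_d)(1 − D₀(k_2−k_d)/(k_d L₀))]
= [1/(0.725−0.303)] ln[(0.725/0.303)(1 − 1.72×0.4220/(0.303×41.9))]
= (1/0.4220) ln[2.393 × 0.9428] = 2.370 × ln(2.256) = 2.370 × 0.8136 = 1.928 d.
L(t_c) = L₀ e^(−k_d t_c) = 41.9 × 0.5576 = 23.36 mg/L, and at the critical point k_2 D_c = k_d L, so D_c = (0.303/0.725) × 23.36 = 9.764 mg/L.
Minimum DO = C_s − D_c = 11.1 − 9.764 = 1.336 mg/L.

t_c ≈ 1.93 d; D_c ≈ 9.76 mg/L; min DO ≈ 1.34 mg/L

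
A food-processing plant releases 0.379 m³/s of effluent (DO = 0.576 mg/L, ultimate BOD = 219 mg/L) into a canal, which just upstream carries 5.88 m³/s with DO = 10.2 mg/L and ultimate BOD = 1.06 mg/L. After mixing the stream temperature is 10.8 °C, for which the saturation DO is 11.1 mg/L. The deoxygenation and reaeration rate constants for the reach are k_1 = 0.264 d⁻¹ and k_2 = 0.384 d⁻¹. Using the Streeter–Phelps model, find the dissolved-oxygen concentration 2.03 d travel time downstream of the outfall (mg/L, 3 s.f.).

Mixed DO = (5.88×10.2 + 0.379×0.576)/(5.88+0.379) = 60.19/6.259 = 9.617 mg/L.
Mixed L₀ = (5.88×1.06 + 0.379×219)/(6.259) = 89.23/6.259 = 14.26 mg/L.
Initial deficit D₀ = C_s − DO₀ = 11.1 − 9.617 = 1.483 mg/L.
D(2.03) = [0.264×14.26/(0.384−0.264)](e^(−0.264×2.03) − e^(−0.384×2.03)) + 1.483 e^(−0.384×2.03)
= 31.37 × (0.5851 − 0.4586) + 1.483 × 0.4586 = 4.648 mg/L.
DO = 11.1 − 4.648 = 6.452 mg/L.

DO ≈ 6.45 mg/L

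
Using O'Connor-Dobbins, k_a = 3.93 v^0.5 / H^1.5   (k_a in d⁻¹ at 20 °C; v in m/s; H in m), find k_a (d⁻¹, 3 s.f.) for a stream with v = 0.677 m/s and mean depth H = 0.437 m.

k_a = 3.93 × 0.677^0.5 / 0.437^1.5 = 3.93 × 0.8228 / 0.2889 = 11.19 d⁻¹.

k_a ≈ 11.2 d⁻¹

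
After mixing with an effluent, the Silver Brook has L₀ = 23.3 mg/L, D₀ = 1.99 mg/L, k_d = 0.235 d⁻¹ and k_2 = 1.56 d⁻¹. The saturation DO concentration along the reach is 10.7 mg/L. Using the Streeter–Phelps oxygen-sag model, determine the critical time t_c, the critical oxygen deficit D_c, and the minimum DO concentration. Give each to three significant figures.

t_c ≈ 0.933 d; D_c ≈ 2.82 mg/L; min DO ≈ 7.88 mg/L

With k_2/k_d = 6.638 and 1 − D₀(k_2−k_d)/(k_d L₀) = 0.5184,
t_c = ln(6.638 × 0.5184) / (1.56 − 0.235) = ln(3.442) / 1.325 = 1.236/1.325 = 0.9328 d.
D_c = (k_d/k_2) L₀ e^(−k_d t_c) = (0.235/1.56) × 23.3 × e^(−0.235×0.9328) = 0.1506 × 23.3 × 0.8032 = 2.819 mg/L.
Minimum DO = C_s − D_c = 10.7 − 2.819 = 7.881 mg/L.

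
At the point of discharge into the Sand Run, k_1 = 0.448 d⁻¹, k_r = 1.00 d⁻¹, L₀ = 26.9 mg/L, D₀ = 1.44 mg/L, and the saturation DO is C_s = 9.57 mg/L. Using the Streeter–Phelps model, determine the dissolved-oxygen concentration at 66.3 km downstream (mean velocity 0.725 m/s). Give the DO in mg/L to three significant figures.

DO ≈ 3.06 mg/L

Travel time t = x/v = 66.3 km / (0.725 m/s) = 66300 m / 0.725 m/s = 91450 s = 1.058 d.
k_1 L₀/(k_r−k_1) = 0.448×26.9/(1.00−0.448) = 12.05/0.5520 = 21.83 mg/L.
e^(−k_1 t) = e^(−0.448×1.058) = 0.6224; e^(−k_r t) = e^(−1.00×1.058) = 0.3470.
D = 21.83 × (0.6224 − 0.3470) + 1.44 × 0.3470 = 6.012 + 0.4997 = 6.512 mg/L.
DO = C_s − D = 9.57 − 6.512 = 3.058 mg/L.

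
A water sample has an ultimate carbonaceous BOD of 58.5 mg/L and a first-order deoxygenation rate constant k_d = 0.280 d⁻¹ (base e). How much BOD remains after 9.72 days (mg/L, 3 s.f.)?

L ≈ 3.85 mg/L

L_t = L₀ e^(−k_d t) = 58.5 × e^(−0.280×9.72) = 58.5 × 0.06577 = 3.848 mg/L.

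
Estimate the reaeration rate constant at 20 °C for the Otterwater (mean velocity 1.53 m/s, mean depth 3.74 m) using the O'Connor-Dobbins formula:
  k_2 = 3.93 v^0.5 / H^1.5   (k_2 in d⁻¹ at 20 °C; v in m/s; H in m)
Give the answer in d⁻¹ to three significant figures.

k_2 = 3.93 × 1.53^0.5 / 3.74^1.5 = 3.93 × 1.237 / 7.233 = 0.6721 d⁻¹.

k_2 ≈ 0.672 d⁻¹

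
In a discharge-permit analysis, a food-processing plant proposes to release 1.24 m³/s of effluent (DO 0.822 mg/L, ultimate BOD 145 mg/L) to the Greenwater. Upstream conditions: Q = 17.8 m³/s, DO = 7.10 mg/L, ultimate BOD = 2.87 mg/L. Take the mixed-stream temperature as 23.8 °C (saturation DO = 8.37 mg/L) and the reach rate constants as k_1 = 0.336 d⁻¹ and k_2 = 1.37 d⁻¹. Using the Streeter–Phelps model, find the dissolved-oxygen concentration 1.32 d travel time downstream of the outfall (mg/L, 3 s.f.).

DO ≈ 6.21 mg/L

Mixed DO = (17.8×7.10 + 1.24×0.822)/(17.8+1.24) = 127.4/19.04 = 6.691 mg/L.
Mixed L₀ = (17.8×2.87 + 1.24×145)/(19.04) = 230.9/19.04 = 12.13 mg/L.
Initial deficit D₀ = C_s − DO₀ = 8.37 − 6.691 = 1.679 mg/L.
D(1.32) = [0.336×12.13/(1.37−0.336)](e^(−0.336×1.32) − e^(−1.37×1.32)) + 1.679 e^(−1.37×1.32)
= 3.940 × (0.6418 − 0.1639) + 1.679 × 0.1639 = 2.158 mg/L.
DO = 8.37 − 2.158 = 6.212 mg/L.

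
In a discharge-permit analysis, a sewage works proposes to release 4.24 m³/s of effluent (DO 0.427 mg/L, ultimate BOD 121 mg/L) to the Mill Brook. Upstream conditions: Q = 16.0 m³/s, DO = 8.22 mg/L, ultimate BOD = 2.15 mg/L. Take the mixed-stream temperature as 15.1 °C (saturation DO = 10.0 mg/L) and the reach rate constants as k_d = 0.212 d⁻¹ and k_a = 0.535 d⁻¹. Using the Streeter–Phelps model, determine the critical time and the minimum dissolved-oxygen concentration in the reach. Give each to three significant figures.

Mixed DO = (16.0×8.22 + 4.24×0.427)/(16.0+4.24) = 133.3/20.24 = 6.587 mg/L.
Mixed L₀ = (16.0×2.15 + 4.24×121)/(20.24) = 547.4/20.24 = 27.05 mg/L.
Initial deficit D₀ = C_s − DO₀ = 10.0 − 6.587 = 3.413 mg/L.
t_c = (1/0.3230) ln[(0.535/0.212)(1 − 3.413×0.3230/(0.212×27.05))] = 3.096 × ln(2.038) = 2.205 d.
D_c = (0.212/0.535) × 27.05 × e^(−0.212×2.205) = 0.3963 × 27.05 × 0.6266 = 6.716 mg/L.
Minimum DO = 10.0 − 6.716 = 3.284 mg/L.

t_c ≈ 2.20 d; minimum DO ≈ 3.28 mg/L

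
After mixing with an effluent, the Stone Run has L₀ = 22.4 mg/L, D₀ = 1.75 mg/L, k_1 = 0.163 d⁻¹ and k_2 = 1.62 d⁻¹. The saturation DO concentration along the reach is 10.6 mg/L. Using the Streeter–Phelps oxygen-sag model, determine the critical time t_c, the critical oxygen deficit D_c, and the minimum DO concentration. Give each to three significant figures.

t_c ≈ 0.754 d; D_c ≈ 1.99 mg/L; min DO ≈ 8.61 mg/L

At the critical point dD/dt = 0, so k_1 L₀ e^(−k_1 t) = k_2 D. Substituting D(t) from the Streeter–Phelps equation and solving for t gives
t_c = ln[(k_2/k_1)(1 − D₀(k_2−k_1)/(k_1 L₀))] / (k_2−k_1).
Here k_2−k_1 = 1.457 d⁻¹ and 1 − D₀(k_2−k_1)/(k_1 L₀) = 1 − 1.75×1.457/(0.163×22.4) = 0.3017, so
t_c = ln(9.939 × 0.3017) / 1.457 = 1.098 / 1.457 = 0.7536 d.
D_c = (k_1/k_2) L₀ e^(−k_1 t_c) = (0.163/1.62) × 22.4 × e^(−0.163×0.7536) = 0.1006 × 22.4 × 0.8844 = 1.993 mg/L.
Minimum DO = C_s − D_c = 10.6 − 1.993 = 8.607 mg/L.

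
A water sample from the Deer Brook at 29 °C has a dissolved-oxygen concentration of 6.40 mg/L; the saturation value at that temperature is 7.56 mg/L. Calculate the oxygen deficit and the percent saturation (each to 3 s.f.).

D ≈ 1.16 mg/L; 84.7 % saturation

D = C_s − C = 7.56 − 6.40 = 1.16 mg/L.
% saturation = 6.40/7.56 × 100 = 84.7 %.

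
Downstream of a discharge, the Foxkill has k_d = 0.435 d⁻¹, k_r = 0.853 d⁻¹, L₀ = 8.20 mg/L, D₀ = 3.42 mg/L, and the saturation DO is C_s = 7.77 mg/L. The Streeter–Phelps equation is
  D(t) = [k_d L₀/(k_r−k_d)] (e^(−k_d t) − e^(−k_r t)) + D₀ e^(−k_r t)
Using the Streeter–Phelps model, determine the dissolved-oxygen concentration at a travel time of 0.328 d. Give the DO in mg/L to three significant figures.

k_d L₀/(k_r−k_d) = 0.435×8.20/(0.853−0.435) = 3.567/0.4180 = 8.533 mg/L.
e^(−k_d t) = e^(−0.435×0.3280) = 0.8670; e^(−k_r t) = e^(−0.853×0.3280) = 0.7559.
D = 8.533 × (0.8670 − 0.7559) + 3.42 × 0.7559 = 0.9479 + 2.585 = 3.533 mg/L.
DO = C_s − D = 7.77 − 3.533 = 4.237 mg/L.

DO ≈ 4.24 mg/L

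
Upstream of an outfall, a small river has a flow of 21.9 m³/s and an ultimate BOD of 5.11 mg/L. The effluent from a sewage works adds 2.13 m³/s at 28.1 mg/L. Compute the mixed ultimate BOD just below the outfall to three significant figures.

7.15 mg/L

Flow-weighted mixing: C = (Q_r C_r + Q_w C_w)/(Q_r + Q_w)
= (21.9×5.11 + 2.13×28.1)/(21.9 + 2.13) = 171.8/24.03 = 7.148 mg/L.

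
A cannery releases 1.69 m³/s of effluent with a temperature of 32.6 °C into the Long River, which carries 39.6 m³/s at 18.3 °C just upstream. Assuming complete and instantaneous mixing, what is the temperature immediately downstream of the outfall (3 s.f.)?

Flow-weighted mixing: C = (Q_r C_r + Q_w C_w)/(Q_r + Q_w)
= (39.6×18.3 + 1.69×32.6)/(39.6 + 1.69) = 779.8/41.29 = 18.89 °C.

18.9 °C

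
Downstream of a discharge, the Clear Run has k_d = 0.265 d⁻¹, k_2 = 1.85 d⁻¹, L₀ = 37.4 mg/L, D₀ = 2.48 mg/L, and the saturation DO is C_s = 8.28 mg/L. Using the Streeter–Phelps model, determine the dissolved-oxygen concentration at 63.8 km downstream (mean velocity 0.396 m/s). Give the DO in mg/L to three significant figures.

Travel time t = x/v = 63.8 km / (0.396 m/s) = 63800 m / 0.396 m/s = 161100 s = 1.865 d.
k_d L₀/(k_2−k_d) = 0.265×37.4/(1.85−0.265) = 9.911/1.585 = 6.253 mg/L.
e^(−k_d t) = e^(−0.265×1.865) = 0.6101; e^(−k_2 t) = e^(−1.85×1.865) = 0.03175.
D = 6.253 × (0.6101 − 0.03175) + 2.48 × 0.03175 = 3.616 + 0.07875 = 3.695 mg/L.
DO = C_s − D = 8.28 − 3.695 = 4.585 mg/L.

DO ≈ 4.58 mg/L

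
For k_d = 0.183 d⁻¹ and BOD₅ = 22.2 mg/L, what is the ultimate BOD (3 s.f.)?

L₀ ≈ 37.0 mg/L

BOD₅ = L₀(1 − e^(−5k_d)) ⇒ L₀ = BOD₅ / (1 − e^(−5×0.183))
= 22.2 / (1 − 0.4005) = 22.2 / 0.5995 = 37.03 mg/L.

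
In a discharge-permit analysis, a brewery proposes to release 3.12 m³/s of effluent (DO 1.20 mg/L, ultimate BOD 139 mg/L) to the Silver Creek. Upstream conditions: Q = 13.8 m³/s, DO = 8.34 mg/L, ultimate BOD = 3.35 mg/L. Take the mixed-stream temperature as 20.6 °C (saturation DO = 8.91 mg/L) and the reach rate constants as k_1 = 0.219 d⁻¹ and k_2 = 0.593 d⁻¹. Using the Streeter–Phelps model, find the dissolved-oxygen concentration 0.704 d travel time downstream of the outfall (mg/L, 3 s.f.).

Mixed DO = (13.8×8.34 + 3.12×1.20)/(13.8+3.12) = 118.8/16.92 = 7.023 mg/L.
Mixed L₀ = (13.8×3.35 + 3.12×139)/(16.92) = 479.9/16.92 = 28.36 mg/L.
Initial deficit D₀ = C_s − DO₀ = 8.91 − 7.023 = 1.887 mg/L.
D(0.704) = [0.219×28.36/(0.593−0.219)](e^(−0.219×0.704) − e^(−0.593×0.704)) + 1.887 e^(−0.593×0.704)
= 16.61 × (0.8571 − 0.6587) + 1.887 × 0.6587 = 4.538 mg/L.
DO = 8.91 − 4.538 = 4.372 mg/L.

DO ≈ 4.37 mg/L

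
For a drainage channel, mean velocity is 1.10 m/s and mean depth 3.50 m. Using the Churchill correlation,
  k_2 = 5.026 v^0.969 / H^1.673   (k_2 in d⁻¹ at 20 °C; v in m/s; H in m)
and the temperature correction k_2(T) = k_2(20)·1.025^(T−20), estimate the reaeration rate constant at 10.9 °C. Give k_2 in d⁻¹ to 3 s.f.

k_2(20) = 5.026 × 1.10^0.969 / 3.50^1.673 = 5.026 × 1.097 / 8.133 = 0.6778 d⁻¹.
k_2(10.9) = 0.6778 × 1.025^(10.9−20) = 0.6778 × 0.7988 = 0.5414 d⁻¹.

k_2 ≈ 0.541 d⁻¹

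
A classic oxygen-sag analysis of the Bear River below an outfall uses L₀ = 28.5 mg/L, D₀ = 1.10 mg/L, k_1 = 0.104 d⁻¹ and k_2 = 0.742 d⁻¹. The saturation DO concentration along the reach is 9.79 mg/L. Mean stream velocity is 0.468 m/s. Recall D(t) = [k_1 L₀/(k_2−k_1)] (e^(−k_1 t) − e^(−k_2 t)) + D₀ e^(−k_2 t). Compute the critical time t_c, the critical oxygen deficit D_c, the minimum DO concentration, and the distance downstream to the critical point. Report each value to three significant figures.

t_c ≈ 2.66 d; D_c ≈ 3.03 mg/L; min DO ≈ 6.76 mg/L; x_c ≈ 107 km

With k_2/k_1 = 7.135 and 1 − D₀(k_2−k_1)/(k_1 L₀) = 0.7632,
t_c = ln(7.135 × 0.7632) / (0.742 − 0.104) = ln(5.445) / 0.6380 = 1.695/0.6380 = 2.656 d.
L(t_c) = L₀ e^(−k_1 t_c) = 28.5 × 0.7586 = 21.62 mg/L, and at the critical point k_2 D_c = k_1 L, so D_c = (0.104/0.742) × 21.62 = 3.030 mg/L.
Minimum DO = C_s − D_c = 9.79 − 3.030 = 6.760 mg/L.
x_c = v t_c = 0.468 m/s × 2.656 d × 86400 s/d = 107400 m ≈ 107 km.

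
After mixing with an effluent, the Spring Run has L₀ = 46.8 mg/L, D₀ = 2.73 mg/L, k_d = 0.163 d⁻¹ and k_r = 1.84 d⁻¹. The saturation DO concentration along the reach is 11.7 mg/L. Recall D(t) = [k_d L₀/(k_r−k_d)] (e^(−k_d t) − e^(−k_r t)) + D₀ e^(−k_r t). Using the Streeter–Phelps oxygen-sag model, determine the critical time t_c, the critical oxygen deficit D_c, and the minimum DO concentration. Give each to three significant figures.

t_c ≈ 0.899 d; D_c ≈ 3.58 mg/L; min DO ≈ 8.12 mg/L

With k_r/k_d = 11.29 and 1 − D₀(k_r−k_d)/(k_d L₀) = 0.3998,
t_c = ln(11.29 × 0.3998) / (1.84 − 0.163) = ln(4.514) / 1.677 = 1.507/1.677 = 0.8987 d.
D_c = (k_d/k_r) L₀ e^(−k_d t_c) = (0.163/1.84) × 46.8 × e^(−0.163×0.8987) = 0.08859 × 46.8 × 0.8637 = 3.581 mg/L.
Minimum DO = C_s − D_c = 11.7 − 3.581 = 8.119 mg/L.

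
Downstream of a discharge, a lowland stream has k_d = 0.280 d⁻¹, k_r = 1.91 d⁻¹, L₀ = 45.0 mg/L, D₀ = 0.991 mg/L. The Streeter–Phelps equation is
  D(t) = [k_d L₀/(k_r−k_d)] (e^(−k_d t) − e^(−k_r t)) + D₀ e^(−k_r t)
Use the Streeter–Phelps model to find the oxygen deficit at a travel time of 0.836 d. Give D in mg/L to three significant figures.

D ≈ 4.75 mg/L

k_d L₀/(k_r−k_d) = 0.280×45.0/(1.91−0.280) = 12.60/1.630 = 7.730 mg/L.
e^(−k_d t) = e^(−0.280×0.8360) = 0.7913; e^(−k_r t) = e^(−1.91×0.8360) = 0.2026.
D = 7.730 × (0.7913 − 0.2026) + 0.991 × 0.2026 = 4.551 + 0.2007 = 4.752 mg/L.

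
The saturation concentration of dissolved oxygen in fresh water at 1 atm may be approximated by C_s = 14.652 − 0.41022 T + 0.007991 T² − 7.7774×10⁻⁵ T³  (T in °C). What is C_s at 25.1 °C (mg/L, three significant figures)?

C_s = 14.652 − 0.41022×25.1 + 0.007991×25.1² − 7.7774×10⁻⁵×25.1³ = 8.160 mg/L.

C_s ≈ 8.16 mg/L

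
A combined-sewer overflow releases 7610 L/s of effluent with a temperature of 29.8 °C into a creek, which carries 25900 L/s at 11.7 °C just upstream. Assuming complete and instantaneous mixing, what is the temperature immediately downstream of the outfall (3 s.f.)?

15.8 °C

Flow-weighted mixing: C = (Q_r C_r + Q_w C_w)/(Q_r + Q_w)
= (25900×11.7 + 7610×29.8)/(25900 + 7610) = 529800/33510 = 15.81 °C.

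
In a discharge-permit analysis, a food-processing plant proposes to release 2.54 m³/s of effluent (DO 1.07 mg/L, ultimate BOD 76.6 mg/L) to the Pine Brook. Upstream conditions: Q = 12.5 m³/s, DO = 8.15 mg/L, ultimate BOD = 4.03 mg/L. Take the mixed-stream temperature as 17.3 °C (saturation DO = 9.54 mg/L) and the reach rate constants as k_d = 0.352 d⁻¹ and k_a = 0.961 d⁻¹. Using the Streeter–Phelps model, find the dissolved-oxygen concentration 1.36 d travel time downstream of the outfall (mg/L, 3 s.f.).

DO ≈ 5.56 mg/L

Mixed DO = (12.5×8.15 + 2.54×1.07)/(12.5+2.54) = 104.6/15.04 = 6.954 mg/L.
Mixed L₀ = (12.5×4.03 + 2.54×76.6)/(15.04) = 244.9/15.04 = 16.29 mg/L.
Initial deficit D₀ = C_s − DO₀ = 9.54 − 6.954 = 2.586 mg/L.
D(1.36) = [0.352×16.29/(0.961−0.352)](e^(−0.352×1.36) − e^(−0.961×1.36)) + 2.586 e^(−0.961×1.36)
= 9.413 × (0.6196 − 0.2706) + 2.586 × 0.2706 = 3.984 mg/L.
DO = 9.54 − 3.984 = 5.556 mg/L.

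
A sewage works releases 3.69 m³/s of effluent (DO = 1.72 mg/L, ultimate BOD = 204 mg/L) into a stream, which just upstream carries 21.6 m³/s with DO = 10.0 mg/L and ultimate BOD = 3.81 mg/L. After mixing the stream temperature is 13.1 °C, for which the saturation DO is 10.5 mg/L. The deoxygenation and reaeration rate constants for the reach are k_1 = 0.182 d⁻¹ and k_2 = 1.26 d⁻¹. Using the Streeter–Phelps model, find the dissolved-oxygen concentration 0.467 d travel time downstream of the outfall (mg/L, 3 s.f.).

DO ≈ 7.53 mg/L

Mixed DO = (21.6×10.0 + 3.69×1.72)/(21.6+3.69) = 222.3/25.29 = 8.792 mg/L.
Mixed L₀ = (21.6×3.81 + 3.69×204)/(25.29) = 835.1/25.29 = 33.02 mg/L.
Initial deficit D₀ = C_s − DO₀ = 10.5 − 8.792 = 1.708 mg/L.
D(0.467) = [0.182×33.02/(1.26−0.182)](e^(−0.182×0.467) − e^(−1.26×0.467)) + 1.708 e^(−1.26×0.467)
= 5.575 × (0.9185 − 0.5552) + 1.708 × 0.5552 = 2.974 mg/L.
DO = 10.5 − 2.974 = 7.526 mg/L.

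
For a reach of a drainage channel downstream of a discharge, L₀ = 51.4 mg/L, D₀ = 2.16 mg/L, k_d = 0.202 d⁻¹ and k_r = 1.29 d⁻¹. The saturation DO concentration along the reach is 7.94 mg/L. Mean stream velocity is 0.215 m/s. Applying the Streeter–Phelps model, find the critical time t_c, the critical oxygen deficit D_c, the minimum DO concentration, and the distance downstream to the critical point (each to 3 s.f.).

At the critical point dD/dt = 0, so k_d L₀ e^(−k_d t) = k_r D. Substituting D(t) from the Streeter–Phelps equation and solving for t gives
t_c = ln[(k_r/k_d)(1 − D₀(k_r−k_d)/(k_d L₀))] / (k_r−k_d).
Here k_r−k_d = 1.088 d⁻¹ and 1 − D₀(k_r−k_d)/(k_d L₀) = 1 − 2.16×1.088/(0.202×51.4) = 0.7737, so
t_c = ln(6.386 × 0.7737) / 1.088 = 1.598 / 1.088 = 1.468 d.
D_c = (k_d/k_r) L₀ e^(−k_d t_c) = (0.202/1.29) × 51.4 × e^(−0.202×1.468) = 0.1566 × 51.4 × 0.7433 = 5.983 mg/L.
Minimum DO = C_s − D_c = 7.94 − 5.983 = 1.957 mg/L.
x_c = v t_c = 0.215 m/s × 1.468 d × 86400 s/d = 27280 m ≈ 27.3 km.

t_c ≈ 1.47 d; D_c ≈ 5.98 mg/L; min DO ≈ 1.96 mg/L; x_c ≈ 27.3 km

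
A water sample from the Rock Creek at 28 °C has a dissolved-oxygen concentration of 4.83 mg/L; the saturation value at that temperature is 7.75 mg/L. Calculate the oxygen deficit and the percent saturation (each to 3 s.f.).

D ≈ 2.92 mg/L; 62.3 % saturation

D = C_s − C = 7.75 − 4.83 = 2.92 mg/L.
% saturation = 4.83/7.75 × 100 = 62.3 %.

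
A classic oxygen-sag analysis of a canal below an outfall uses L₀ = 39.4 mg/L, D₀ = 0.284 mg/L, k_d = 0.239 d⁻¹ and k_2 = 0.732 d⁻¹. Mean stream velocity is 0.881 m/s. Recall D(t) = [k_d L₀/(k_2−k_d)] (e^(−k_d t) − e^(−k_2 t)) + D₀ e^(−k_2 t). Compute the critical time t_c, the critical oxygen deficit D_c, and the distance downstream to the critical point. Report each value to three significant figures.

t_c = [1/(k_2−k_d)] ln[(k_2/k_d)(1 − D₀(k_2−k_d)/(k_d L₀))]
= [1/(0.732−0.239)] ln[(0.732/0.239)(1 − 0.284×0.4930/(0.239×39.4))]
= (1/0.4930) ln[3.063 × 0.9851] = 2.028 × ln(3.017) = 2.028 × 1.104 = 2.240 d.
D_c = (k_d/k_2) L₀ e^(−k_d t_c) = (0.239/0.732) × 39.4 × e^(−0.239×2.240) = 0.3265 × 39.4 × 0.5855 = 7.531 mg/L.
x_c = v t_c = 0.881 m/s × 2.240 d × 86400 s/d = 170500 m ≈ 171 km.

t_c ≈ 2.24 d; D_c ≈ 7.53 mg/L; x_c ≈ 171 km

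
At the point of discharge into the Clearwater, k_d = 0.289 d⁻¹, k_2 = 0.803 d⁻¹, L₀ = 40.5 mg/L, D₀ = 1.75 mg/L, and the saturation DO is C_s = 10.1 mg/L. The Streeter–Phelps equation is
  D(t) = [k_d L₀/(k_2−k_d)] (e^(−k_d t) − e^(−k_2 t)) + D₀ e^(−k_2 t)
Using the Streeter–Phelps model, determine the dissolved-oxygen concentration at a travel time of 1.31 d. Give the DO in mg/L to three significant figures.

DO ≈ 1.85 mg/L

k_d L₀/(k_2−k_d) = 0.289×40.5/(0.803−0.289) = 11.70/0.5140 = 22.77 mg/L.
e^(−k_d t) = e^(−0.289×1.310) = 0.6848; e^(−k_2 t) = e^(−0.803×1.310) = 0.3493.
D = 22.77 × (0.6848 − 0.3493) + 1.75 × 0.3493 = 7.641 + 0.6112 = 8.252 mg/L.
DO = C_s − D = 10.1 − 8.252 = 1.848 mg/L.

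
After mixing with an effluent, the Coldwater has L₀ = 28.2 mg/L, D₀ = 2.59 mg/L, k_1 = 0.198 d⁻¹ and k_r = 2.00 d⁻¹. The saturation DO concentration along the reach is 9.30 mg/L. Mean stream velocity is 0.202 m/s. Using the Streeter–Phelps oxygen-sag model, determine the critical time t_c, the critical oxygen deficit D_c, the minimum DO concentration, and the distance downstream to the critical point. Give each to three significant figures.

At the critical point dD/dt = 0, so k_1 L₀ e^(−k_1 t) = k_r D. Substituting D(t) from the Streeter–Phelps equation and solving for t gives
t_c = ln[(k_r/k_1)(1 − D₀(k_r−k_1)/(k_1 L₀))] / (k_r−k_1).
Here k_r−k_1 = 1.802 d⁻¹ and 1 − D₀(k_r−k_1)/(k_1 L₀) = 1 − 2.59×1.802/(0.198×28.2) = 0.1641, so
t_c = ln(10.10 × 0.1641) / 1.802 = 0.5055 / 1.802 = 0.2805 d.
L(t_c) = L₀ e^(−k_1 t_c) = 28.2 × 0.9460 = 26.68 mg/L, and at the critical point k_r D_c = k_1 L, so D_c = (0.198/2.00) × 26.68 = 2.641 mg/L.
Minimum DO = C_s − D_c = 9.30 − 2.641 = 6.659 mg/L.
x_c = v t_c = 0.202 m/s × 0.2805 d × 86400 s/d = 4896 m ≈ 4.90 km.

t_c ≈ 0.281 d; D_c ≈ 2.64 mg/L; min DO ≈ 6.66 mg/L; x_c ≈ 4.90 km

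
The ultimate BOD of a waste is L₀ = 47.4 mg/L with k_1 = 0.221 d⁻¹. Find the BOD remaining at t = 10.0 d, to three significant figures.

L_t = L₀ e^(−k_1 t) = 47.4 × e^(−0.221×10.0) = 47.4 × 0.1097 = 5.200 mg/L.

L ≈ 5.20 mg/L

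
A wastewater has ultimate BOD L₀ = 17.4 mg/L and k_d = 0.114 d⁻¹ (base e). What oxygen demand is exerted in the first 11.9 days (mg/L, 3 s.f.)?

y ≈ 12.9 mg/L

y_t = L₀(1 − e^(−k_d t)) = 17.4 × (1 − e^(−0.114×11.9))
= 17.4 × (1 − 0.2575) = 17.4 × 0.7425 = 12.92 mg/L.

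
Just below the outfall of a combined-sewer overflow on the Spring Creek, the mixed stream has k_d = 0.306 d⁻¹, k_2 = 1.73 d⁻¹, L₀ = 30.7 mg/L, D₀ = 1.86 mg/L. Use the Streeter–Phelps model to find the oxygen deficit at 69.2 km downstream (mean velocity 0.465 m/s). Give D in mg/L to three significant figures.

Travel time t = x/v = 69.2 km / (0.465 m/s) = 69200 m / 0.465 m/s = 148800 s = 1.722 d.
k_d L₀/(k_2−k_d) = 0.306×30.7/(1.73−0.306) = 9.394/1.424 = 6.597 mg/L.
e^(−k_d t) = e^(−0.306×1.722) = 0.5903; e^(−k_2 t) = e^(−1.73×1.722) = 0.05080.
D = 6.597 × (0.5903 − 0.05080) + 1.86 × 0.05080 = 3.559 + 0.09449 = 3.654 mg/L.

D ≈ 3.65 mg/L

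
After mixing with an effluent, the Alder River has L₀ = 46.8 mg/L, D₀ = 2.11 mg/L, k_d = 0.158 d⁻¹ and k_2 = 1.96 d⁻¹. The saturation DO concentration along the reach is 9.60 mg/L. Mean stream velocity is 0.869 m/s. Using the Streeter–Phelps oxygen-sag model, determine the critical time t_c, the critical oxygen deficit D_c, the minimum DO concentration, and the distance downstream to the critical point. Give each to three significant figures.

t_c ≈ 0.997 d; D_c ≈ 3.22 mg/L; min DO ≈ 6.38 mg/L; x_c ≈ 74.8 km

With k_2/k_d = 12.41 and 1 − D₀(k_2−k_d)/(k_d L₀) = 0.4858,
t_c = ln(12.41 × 0.4858) / (1.96 − 0.158) = ln(6.026) / 1.802 = 1.796/1.802 = 0.9967 d.
D_c = (k_d/k_2) L₀ e^(−k_d t_c) = (0.158/1.96) × 46.8 × e^(−0.158×0.9967) = 0.08061 × 46.8 × 0.8543 = 3.223 mg/L.
Minimum DO = C_s − D_c = 9.60 − 3.223 = 6.377 mg/L.
x_c = v t_c = 0.869 m/s × 0.9967 d × 86400 s/d = 74840 m ≈ 74.8 km.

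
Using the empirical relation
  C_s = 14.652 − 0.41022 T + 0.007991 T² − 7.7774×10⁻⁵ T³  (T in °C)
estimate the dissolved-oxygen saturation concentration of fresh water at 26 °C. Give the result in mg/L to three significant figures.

C_s = 14.652 − 0.41022×26 + 0.007991×26² − 7.7774×10⁻⁵×26³ = 8.021 mg/L.

C_s ≈ 8.02 mg/L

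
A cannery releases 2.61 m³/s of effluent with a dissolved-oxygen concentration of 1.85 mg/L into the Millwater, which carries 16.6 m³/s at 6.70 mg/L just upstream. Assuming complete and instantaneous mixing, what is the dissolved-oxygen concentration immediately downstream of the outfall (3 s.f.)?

Flow-weighted mixing: C = (Q_r C_r + Q_w C_w)/(Q_r + Q_w)
= (16.6×6.70 + 2.61×1.85)/(16.6 + 2.61) = 116.0/19.21 = 6.041 mg/L.

6.04 mg/L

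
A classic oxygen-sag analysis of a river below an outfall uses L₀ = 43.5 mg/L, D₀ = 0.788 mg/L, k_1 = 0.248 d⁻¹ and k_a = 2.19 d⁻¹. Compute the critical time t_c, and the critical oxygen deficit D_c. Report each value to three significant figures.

At the critical point dD/dt = 0, so k_1 L₀ e^(−k_1 t) = k_a D. Substituting D(t) from the Streeter–Phelps equation and solving for t gives
t_c = ln[(k_a/k_1)(1 − D₀(k_a−k_1)/(k_1 L₀))] / (k_a−k_1).
Here k_a−k_1 = 1.942 d⁻¹ and 1 − D₀(k_a−k_1)/(k_1 L₀) = 1 − 0.788×1.942/(0.248×43.5) = 0.8581, so
t_c = ln(8.831 × 0.8581) / 1.942 = 2.025 / 1.942 = 1.043 d.
L(t_c) = L₀ e^(−k_1 t_c) = 43.5 × 0.7721 = 33.59 mg/L, and at the critical point k_a D_c = k_1 L, so D_c = (0.248/2.19) × 33.59 = 3.803 mg/L.

t_c ≈ 1.04 d; D_c ≈ 3.80 mg/L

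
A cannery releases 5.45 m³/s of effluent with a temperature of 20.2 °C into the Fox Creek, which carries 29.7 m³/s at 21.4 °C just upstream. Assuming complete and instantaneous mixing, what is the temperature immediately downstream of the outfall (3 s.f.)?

21.2 °C

Flow-weighted mixing: C = (Q_r C_r + Q_w C_w)/(Q_r + Q_w)
= (29.7×21.4 + 5.45×20.2)/(29.7 + 5.45) = 745.7/35.15 = 21.21 °C.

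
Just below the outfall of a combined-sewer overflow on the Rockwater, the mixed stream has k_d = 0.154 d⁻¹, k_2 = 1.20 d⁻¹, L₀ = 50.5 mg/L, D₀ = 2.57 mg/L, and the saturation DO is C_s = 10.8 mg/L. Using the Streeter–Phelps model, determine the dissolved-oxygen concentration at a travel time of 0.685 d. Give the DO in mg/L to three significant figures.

k_d L₀/(k_2−k_d) = 0.154×50.5/(1.20−0.154) = 7.777/1.046 = 7.435 mg/L.
e^(−k_d t) = e^(−0.154×0.6850) = 0.8999; e^(−k_2 t) = e^(−1.20×0.6850) = 0.4396.
D = 7.435 × (0.8999 − 0.4396) + 2.57 × 0.4396 = 3.423 + 1.130 = 4.552 mg/L.
DO = C_s − D = 10.8 − 4.552 = 6.248 mg/L.

DO ≈ 6.25 mg/L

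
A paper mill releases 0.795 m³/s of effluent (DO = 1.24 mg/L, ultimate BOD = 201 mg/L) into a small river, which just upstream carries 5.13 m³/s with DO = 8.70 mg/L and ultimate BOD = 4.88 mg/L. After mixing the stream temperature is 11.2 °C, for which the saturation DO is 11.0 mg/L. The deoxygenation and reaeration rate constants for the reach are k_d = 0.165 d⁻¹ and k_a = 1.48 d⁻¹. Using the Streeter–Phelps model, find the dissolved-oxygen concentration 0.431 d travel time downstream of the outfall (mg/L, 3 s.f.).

DO ≈ 7.68 mg/L

Mixed DO = (5.13×8.70 + 0.795×1.24)/(5.13+0.795) = 45.62/5.925 = 7.699 mg/L.
Mixed L₀ = (5.13×4.88 + 0.795×201)/(5.925) = 184.8/5.925 = 31.19 mg/L.
Initial deficit D₀ = C_s − DO₀ = 11.0 − 7.699 = 3.301 mg/L.
D(0.431) = [0.165×31.19/(1.48−0.165)](e^(−0.165×0.431) − e^(−1.48×0.431)) + 3.301 e^(−1.48×0.431)
= 3.914 × (0.9314 − 0.5284) + 3.301 × 0.5284 = 3.321 mg/L.
DO = 11.0 − 3.321 = 7.679 mg/L.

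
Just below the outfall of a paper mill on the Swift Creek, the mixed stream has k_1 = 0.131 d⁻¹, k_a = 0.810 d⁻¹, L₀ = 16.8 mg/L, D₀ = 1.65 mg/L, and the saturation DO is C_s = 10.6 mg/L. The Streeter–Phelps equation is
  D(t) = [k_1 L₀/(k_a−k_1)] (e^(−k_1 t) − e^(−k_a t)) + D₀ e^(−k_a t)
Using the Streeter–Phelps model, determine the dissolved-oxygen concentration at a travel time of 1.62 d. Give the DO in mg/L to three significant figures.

DO ≈ 8.41 mg/L

k_1 L₀/(k_a−k_1) = 0.131×16.8/(0.810−0.131) = 2.201/0.6790 = 3.241 mg/L.
e^(−k_1 t) = e^(−0.131×1.620) = 0.8088; e^(−k_a t) = e^(−0.810×1.620) = 0.2692.
D = 3.241 × (0.8088 − 0.2692) + 1.65 × 0.2692 = 1.749 + 0.4442 = 2.193 mg/L.
DO = C_s − D = 10.6 − 2.193 = 8.407 mg/L.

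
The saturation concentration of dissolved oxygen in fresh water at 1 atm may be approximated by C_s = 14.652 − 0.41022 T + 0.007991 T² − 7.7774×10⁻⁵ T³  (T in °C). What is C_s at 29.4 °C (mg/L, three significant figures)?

C_s = 14.652 − 0.41022×29.4 + 0.007991×29.4² − 7.7774×10⁻⁵×29.4³ = 7.522 mg/L.

C_s ≈ 7.52 mg/L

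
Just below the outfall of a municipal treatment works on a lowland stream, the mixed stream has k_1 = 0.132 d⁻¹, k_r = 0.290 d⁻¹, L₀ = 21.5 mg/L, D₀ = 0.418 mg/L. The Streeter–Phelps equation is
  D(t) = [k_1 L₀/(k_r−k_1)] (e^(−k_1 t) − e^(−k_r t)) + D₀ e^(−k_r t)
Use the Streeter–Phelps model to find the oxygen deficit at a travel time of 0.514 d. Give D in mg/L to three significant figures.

k_1 L₀/(k_r−k_1) = 0.132×21.5/(0.290−0.132) = 2.838/0.1580 = 17.96 mg/L.
e^(−k_1 t) = e^(−0.132×0.5140) = 0.9344; e^(−k_r t) = e^(−0.290×0.5140) = 0.8615.
D = 17.96 × (0.9344 − 0.8615) + 0.418 × 0.8615 = 1.309 + 0.3601 = 1.669 mg/L.

D ≈ 1.67 mg/L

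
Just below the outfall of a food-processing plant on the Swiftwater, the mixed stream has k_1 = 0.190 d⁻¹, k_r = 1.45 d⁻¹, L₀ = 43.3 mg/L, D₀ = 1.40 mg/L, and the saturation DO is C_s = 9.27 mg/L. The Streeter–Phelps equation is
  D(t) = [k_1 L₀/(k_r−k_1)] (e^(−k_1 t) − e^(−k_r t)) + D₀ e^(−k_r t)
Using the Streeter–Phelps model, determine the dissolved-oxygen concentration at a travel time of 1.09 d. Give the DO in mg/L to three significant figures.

k_1 L₀/(k_r−k_1) = 0.190×43.3/(1.45−0.190) = 8.227/1.260 = 6.529 mg/L.
e^(−k_1 t) = e^(−0.190×1.090) = 0.8129; e^(−k_r t) = e^(−1.45×1.090) = 0.2059.
D = 6.529 × (0.8129 − 0.2059) + 1.40 × 0.2059 = 3.964 + 0.2882 = 4.252 mg/L.
DO = C_s − D = 9.27 − 4.252 = 5.018 mg/L.

DO ≈ 5.02 mg/L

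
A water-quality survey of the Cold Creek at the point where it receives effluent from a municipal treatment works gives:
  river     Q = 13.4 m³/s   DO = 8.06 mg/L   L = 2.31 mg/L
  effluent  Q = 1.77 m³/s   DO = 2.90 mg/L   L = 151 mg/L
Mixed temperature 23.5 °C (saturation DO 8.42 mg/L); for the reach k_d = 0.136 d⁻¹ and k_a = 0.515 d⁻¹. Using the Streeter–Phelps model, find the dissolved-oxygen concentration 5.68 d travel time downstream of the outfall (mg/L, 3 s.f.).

Mixed DO = (13.4×8.06 + 1.77×2.90)/(13.4+1.77) = 113.1/15.17 = 7.458 mg/L.
Mixed L₀ = (13.4×2.31 + 1.77×151)/(15.17) = 298.2/15.17 = 19.66 mg/L.
Initial deficit D₀ = C_s − DO₀ = 8.42 − 7.458 = 0.9621 mg/L.
D(5.68) = [0.136×19.66/(0.515−0.136)](e^(−0.136×5.68) − e^(−0.515×5.68)) + 0.9621 e^(−0.515×5.68)
= 7.054 × (0.4619 − 0.05365) + 0.9621 × 0.05365 = 2.931 mg/L.
DO = 8.42 − 2.931 = 5.489 mg/L.

DO ≈ 5.49 mg/L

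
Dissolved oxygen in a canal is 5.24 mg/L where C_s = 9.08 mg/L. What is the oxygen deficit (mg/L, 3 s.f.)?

D ≈ 3.84 mg/L

D = C_s − C = 9.08 − 5.24 = 3.84 mg/L.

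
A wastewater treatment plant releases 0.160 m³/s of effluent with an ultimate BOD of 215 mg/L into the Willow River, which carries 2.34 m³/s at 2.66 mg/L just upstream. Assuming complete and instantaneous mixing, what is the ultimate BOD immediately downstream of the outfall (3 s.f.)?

Flow-weighted mixing: C = (Q_r C_r + Q_w C_w)/(Q_r + Q_w)
= (2.34×2.66 + 0.160×215)/(2.34 + 0.160) = 40.62/2.500 = 16.25 mg/L.

16.2 mg/L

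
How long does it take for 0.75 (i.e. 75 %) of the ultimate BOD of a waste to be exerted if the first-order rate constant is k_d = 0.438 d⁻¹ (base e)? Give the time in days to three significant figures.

y/L₀ = 1 − e^(−k_d t) = 0.75 ⇒ e^(−k_d t) = 0.250
t = −ln(0.250) / 0.438 = 1.386 / 0.438 = 3.165 d.

t ≈ 3.17 d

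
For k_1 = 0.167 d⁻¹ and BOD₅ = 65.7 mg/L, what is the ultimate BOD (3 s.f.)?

L₀ ≈ 116 mg/L

BOD₅ = L₀(1 − e^(−5k_1)) ⇒ L₀ = BOD₅ / (1 − e^(−5×0.167))
= 65.7 / (1 − 0.4339) = 65.7 / 0.5661 = 116.1 mg/L.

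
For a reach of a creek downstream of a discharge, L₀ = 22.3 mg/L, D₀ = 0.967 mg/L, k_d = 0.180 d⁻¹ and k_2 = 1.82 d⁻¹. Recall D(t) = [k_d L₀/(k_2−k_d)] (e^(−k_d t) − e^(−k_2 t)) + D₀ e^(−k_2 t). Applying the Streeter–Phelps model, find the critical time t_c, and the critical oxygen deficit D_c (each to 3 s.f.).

t_c ≈ 1.10 d; D_c ≈ 1.81 mg/L

t_c = [1/(k_2−k_d)] ln[(k_2/k_d)(1 − D₀(k_2−k_d)/(k_d L₀))]
= [1/(1.82−0.180)] ln[(1.82/0.180)(1 − 0.967×1.640/(0.180×22.3))]
= (1/1.640) ln[10.11 × 0.6049] = 0.6098 × ln(6.116) = 0.6098 × 1.811 = 1.104 d.
L(t_c) = L₀ e^(−k_d t_c) = 22.3 × 0.8197 = 18.28 mg/L, and at the critical point k_2 D_c = k_d L, so D_c = (0.180/1.82) × 18.28 = 1.808 mg/L.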